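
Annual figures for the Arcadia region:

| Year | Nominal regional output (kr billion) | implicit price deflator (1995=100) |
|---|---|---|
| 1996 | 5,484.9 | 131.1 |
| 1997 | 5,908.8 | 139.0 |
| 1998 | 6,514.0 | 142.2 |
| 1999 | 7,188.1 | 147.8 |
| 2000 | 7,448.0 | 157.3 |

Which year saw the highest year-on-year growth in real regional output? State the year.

1997: real = 5908.8/1.390 = 4250.94; growth vs 1996 (4183.75) = 1.61%.
1998: real = 6514.0/1.422 = 4580.87; growth vs 1997 (4250.94) = 7.76%.
1999: real = 7188.1/1.478 = 4863.40; growth vs 1998 (4580.87) = 6.17%.
2000: real = 7448.0/1.573 = 4734.90; growth vs 1999 (4863.40) = -2.64%.

1998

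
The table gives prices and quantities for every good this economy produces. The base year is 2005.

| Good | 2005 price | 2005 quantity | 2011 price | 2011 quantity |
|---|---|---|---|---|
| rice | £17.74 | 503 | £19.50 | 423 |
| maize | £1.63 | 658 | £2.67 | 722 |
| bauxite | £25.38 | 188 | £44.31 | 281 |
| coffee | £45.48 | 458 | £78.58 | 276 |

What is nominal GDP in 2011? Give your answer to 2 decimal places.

Nominal GDP 2011 = Σ (p_2011 × q_2011) = 19.50·423 + 2.67·722 + 44.31·281 + 78.58·276 = 44315.43.

£44315.43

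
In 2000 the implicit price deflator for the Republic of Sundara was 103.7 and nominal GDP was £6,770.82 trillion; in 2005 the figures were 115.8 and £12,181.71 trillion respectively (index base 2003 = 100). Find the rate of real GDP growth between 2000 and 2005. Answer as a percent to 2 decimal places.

61.12%

Real GDP 2000 = 6770.82 / 1.037 = 6529.24.
Real GDP 2005 = 12181.71 / 1.158 = 10519.61.
Real growth = 10519.61 / 6529.24 − 1 = 0.6112.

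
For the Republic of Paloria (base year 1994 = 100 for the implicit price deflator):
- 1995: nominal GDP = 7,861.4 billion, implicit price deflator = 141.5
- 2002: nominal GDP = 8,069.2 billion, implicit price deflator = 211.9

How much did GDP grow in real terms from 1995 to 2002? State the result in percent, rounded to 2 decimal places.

-31.46%

Real GDP 1995 = 7861.4 / 1.415 = 5555.76.
Real GDP 2002 = 8069.2 / 2.119 = 3808.02.
Real growth = 3808.02 / 5555.76 − 1 = -0.3146.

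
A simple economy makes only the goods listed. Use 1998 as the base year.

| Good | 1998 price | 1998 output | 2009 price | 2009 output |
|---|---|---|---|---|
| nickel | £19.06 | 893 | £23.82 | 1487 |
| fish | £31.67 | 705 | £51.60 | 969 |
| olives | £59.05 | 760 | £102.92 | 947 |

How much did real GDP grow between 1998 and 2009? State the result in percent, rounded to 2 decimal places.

Real GDP 1998 = Nominal GDP 1998 = 19.06·893 + 31.67·705 + 59.05·760 = 84225.93.
Real GDP 2009 (at 1998 prices) = 19.06·1487 + 31.67·969 + 59.05·947 = 114950.80.
Real growth = 114950.80/84225.93 − 1 = 0.3648.

36.48%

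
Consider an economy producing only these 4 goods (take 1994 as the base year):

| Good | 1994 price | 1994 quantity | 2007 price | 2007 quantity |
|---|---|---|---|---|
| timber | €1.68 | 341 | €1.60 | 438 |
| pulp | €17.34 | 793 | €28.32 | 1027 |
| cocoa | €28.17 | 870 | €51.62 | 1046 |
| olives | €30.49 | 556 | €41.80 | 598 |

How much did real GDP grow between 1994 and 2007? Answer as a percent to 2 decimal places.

Real GDP 1994 = Nominal GDP 1994 = 1.68·341 + 17.34·793 + 28.17·870 + 30.49·556 = 55783.84.
Real GDP 2007 (at 1994 prices) = 1.68·438 + 17.34·1027 + 28.17·1046 + 30.49·598 = 66242.86.
Real growth = 66242.86/55783.84 − 1 = 0.1875.

18.75%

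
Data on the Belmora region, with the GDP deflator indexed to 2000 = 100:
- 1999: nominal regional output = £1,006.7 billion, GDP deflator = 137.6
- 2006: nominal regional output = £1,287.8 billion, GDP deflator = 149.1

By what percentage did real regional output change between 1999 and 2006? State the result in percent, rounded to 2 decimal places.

18.06%

Deflate each year: 1999 → 1006.7/1.376 = 731.61; 2006 → 1287.8/1.491 = 863.72.
So real regional output changed by 863.72/731.61 − 1 = 0.1806, i.e. 18.06%.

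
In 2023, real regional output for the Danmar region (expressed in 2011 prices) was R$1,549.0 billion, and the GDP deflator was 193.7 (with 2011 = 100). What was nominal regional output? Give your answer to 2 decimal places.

Nominal regional output = Real × (GDP deflator/100) = 1549.0 × 1.937 = 3000.41.

R$3,000.41 billion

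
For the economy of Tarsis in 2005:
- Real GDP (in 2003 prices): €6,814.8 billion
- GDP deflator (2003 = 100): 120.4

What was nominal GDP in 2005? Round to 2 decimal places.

Nominal GDP = Real × (GDP deflator/100) = 6814.8 × 1.204 = 8205.02.

€8,205.02 billion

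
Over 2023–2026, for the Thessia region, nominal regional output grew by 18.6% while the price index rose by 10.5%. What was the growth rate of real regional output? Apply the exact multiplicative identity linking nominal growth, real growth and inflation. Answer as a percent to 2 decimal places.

(1 + g_nom) = (1 + g_real)(1 + π), so g_real = 1.1860 / 1.1050 − 1 = 0.07330.

7.33%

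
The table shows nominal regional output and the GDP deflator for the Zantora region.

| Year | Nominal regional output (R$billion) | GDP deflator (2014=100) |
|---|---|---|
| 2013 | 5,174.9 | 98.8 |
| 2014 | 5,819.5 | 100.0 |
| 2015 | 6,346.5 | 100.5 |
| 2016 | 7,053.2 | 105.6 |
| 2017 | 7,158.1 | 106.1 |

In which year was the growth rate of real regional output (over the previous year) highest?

2014: real = 5819.5/1.000 = 5819.50; growth vs 2013 (5237.75) = 11.11%.
2015: real = 6346.5/1.005 = 6314.93; growth vs 2014 (5819.50) = 8.51%.
2016: real = 7053.2/1.056 = 6679.17; growth vs 2015 (6314.93) = 5.77%.
2017: real = 7158.1/1.061 = 6746.56; growth vs 2016 (6679.17) = 1.01%.

2014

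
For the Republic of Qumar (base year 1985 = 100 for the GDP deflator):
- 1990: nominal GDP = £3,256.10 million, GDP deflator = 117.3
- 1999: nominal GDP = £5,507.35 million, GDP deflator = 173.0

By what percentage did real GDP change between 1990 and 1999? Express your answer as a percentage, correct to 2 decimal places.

14.68%

Real GDP 1990 = 3256.10 / 1.173 = 2775.87.
Real GDP 1999 = 5507.35 / 1.730 = 3183.44.
Real growth = 3183.44 / 2775.87 − 1 = 0.1468.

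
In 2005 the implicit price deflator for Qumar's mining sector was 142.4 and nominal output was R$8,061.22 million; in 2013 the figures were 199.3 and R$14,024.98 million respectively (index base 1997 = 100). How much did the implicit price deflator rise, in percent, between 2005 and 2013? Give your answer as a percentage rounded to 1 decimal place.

40.0%

Price-level change = 199.3 / 142.4 − 1 = 0.3996.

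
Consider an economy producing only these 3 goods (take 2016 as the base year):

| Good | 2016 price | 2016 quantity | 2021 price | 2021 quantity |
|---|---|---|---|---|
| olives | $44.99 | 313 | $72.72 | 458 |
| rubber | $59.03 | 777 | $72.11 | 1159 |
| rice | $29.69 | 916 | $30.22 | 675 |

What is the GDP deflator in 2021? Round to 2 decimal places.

125.87

Nominal GDP 2021 = 72.72·458 + 72.11·1159 + 30.22·675 = 137279.75.
Real GDP 2021 (at 2016 prices) = 44.99·458 + 59.03·1159 + 29.69·675 = 109061.94.
Deflator = Nominal/Real × 100 = 137279.75/109061.94 × 100 = 125.873.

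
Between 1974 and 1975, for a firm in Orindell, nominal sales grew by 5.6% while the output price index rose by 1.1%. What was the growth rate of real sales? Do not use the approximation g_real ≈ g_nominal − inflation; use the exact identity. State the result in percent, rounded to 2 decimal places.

4.45%

(1 + g_nom) = (1 + g_real)(1 + π), so g_real = 1.0560 / 1.0110 − 1 = 0.04451.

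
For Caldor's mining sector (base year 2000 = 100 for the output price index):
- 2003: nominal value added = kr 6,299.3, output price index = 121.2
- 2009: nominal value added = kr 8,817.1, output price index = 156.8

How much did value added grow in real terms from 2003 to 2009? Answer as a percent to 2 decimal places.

8.19%

Deflate each year: 2003 → 6299.3/1.212 = 5197.44; 2009 → 8817.1/1.568 = 5623.15.
So real value added changed by 5623.15/5197.44 − 1 = 0.0819, i.e. 8.19%.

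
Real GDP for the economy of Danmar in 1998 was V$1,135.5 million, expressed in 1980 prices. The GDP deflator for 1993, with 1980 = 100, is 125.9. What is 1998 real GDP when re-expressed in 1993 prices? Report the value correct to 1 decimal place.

V$1,429.6 million

Real GDP in 1993 prices = Real GDP in 1980 prices × (P_1993/P_1980) = 1135.5 × 1.259 = 1429.59.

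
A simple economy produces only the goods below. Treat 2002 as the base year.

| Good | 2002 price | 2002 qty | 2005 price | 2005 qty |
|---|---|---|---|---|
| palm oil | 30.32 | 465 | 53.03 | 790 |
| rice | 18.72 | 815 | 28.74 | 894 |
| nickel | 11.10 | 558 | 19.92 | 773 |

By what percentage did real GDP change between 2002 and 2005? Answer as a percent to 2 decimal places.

38.59%

Real GDP 2002 = Nominal GDP 2002 = 30.32·465 + 18.72·815 + 11.10·558 = 35549.40.
Real GDP 2005 (at 2002 prices) = 30.32·790 + 18.72·894 + 11.10·773 = 49268.78.
Real growth = 49268.78/35549.40 − 1 = 0.3859.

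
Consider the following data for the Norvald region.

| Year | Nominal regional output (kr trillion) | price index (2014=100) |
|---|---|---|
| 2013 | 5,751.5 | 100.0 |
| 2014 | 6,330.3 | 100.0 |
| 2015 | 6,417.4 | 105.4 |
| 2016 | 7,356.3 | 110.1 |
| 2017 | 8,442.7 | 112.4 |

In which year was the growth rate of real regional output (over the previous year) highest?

2017

2014: real = 6330.3/1.000 = 6330.30; growth vs 2013 (5751.50) = 10.06%.
2015: real = 6417.4/1.054 = 6088.61; growth vs 2014 (6330.30) = -3.82%.
2016: real = 7356.3/1.101 = 6681.47; growth vs 2015 (6088.61) = 9.74%.
2017: real = 8442.7/1.124 = 7511.30; growth vs 2016 (6681.47) = 12.42%.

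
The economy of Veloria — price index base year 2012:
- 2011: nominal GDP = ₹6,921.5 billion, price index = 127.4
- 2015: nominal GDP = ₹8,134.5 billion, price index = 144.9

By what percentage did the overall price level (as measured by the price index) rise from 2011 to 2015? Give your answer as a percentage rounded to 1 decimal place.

13.7%

Price-level change = 144.9 / 127.4 − 1 = 0.1374.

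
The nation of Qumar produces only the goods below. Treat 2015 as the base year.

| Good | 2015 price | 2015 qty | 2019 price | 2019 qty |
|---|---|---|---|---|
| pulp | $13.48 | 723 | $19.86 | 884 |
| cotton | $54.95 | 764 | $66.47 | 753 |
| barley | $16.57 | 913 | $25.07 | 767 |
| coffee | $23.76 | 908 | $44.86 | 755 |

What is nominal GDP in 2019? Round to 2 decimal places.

$120706.14

Nominal GDP 2019 = Σ (p_2019 × q_2019) = 19.86·884 + 66.47·753 + 25.07·767 + 44.86·755 = 120706.14.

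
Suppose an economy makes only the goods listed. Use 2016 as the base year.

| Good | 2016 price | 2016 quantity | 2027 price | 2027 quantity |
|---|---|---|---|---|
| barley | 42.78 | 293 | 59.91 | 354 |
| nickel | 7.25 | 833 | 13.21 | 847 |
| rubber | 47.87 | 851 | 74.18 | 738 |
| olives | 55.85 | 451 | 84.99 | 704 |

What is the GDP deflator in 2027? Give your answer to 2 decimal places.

Nominal GDP 2027 = 59.91·354 + 13.21·847 + 74.18·738 + 84.99·704 = 146974.81.
Real GDP 2027 (at 2016 prices) = 42.78·354 + 7.25·847 + 47.87·738 + 55.85·704 = 95931.33.
Deflator = Nominal/Real × 100 = 146974.81/95931.33 × 100 = 153.208.

153.21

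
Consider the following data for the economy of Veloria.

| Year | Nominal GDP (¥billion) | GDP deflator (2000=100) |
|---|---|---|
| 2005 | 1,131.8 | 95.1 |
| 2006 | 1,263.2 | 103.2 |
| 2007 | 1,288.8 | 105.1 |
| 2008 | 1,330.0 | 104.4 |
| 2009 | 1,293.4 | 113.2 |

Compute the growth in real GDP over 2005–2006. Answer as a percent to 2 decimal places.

Real GDP 2005 = 1131.8/0.951 = 1190.12.
Real GDP 2006 = 1263.2/1.032 = 1224.03.
Change = 1224.03/1190.12 − 1 = 0.0285.

2.85%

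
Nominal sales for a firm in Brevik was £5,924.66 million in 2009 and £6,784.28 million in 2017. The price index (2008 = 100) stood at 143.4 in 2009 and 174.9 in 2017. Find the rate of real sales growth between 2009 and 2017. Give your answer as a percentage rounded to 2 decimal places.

Real sales 2009 = 5924.66 / 1.434 = 4131.56.
Real sales 2017 = 6784.28 / 1.749 = 3878.95.
Real growth = 3878.95 / 4131.56 − 1 = -0.0611.

-6.11%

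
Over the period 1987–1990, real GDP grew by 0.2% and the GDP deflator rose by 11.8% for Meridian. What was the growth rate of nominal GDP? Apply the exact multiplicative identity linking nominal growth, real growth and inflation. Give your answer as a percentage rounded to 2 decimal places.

12.02%

(1 + g_nom) = (1 + g_real)(1 + π) = 1.0020 × 1.1180 = 1.12024.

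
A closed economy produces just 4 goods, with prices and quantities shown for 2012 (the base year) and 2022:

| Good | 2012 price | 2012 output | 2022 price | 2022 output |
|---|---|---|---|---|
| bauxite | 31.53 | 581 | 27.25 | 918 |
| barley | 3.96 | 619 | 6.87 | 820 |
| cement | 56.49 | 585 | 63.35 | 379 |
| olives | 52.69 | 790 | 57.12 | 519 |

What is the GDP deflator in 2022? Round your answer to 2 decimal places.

104.15

Nominal GDP 2022 = 27.25·918 + 6.87·820 + 63.35·379 + 57.12·519 = 84303.83.
Real GDP 2022 (at 2012 prices) = 31.53·918 + 3.96·820 + 56.49·379 + 52.69·519 = 80947.56.
Deflator = Nominal/Real × 100 = 84303.83/80947.56 × 100 = 104.146.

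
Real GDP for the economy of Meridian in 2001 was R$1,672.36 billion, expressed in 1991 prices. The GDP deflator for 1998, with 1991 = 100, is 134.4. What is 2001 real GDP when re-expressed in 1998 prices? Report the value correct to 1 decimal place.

Real GDP in 1998 prices = Real GDP in 1991 prices × (P_1998/P_1991) = 1672.36 × 1.344 = 2247.65.

R$2,247.7 billion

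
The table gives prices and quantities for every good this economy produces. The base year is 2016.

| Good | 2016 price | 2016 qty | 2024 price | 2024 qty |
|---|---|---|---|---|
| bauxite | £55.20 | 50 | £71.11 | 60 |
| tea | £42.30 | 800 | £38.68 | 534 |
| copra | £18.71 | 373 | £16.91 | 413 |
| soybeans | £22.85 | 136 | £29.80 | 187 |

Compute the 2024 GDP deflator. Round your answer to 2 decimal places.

Nominal GDP 2024 = 71.11·60 + 38.68·534 + 16.91·413 + 29.80·187 = 37478.15.
Real GDP 2024 (at 2016 prices) = 55.20·60 + 42.30·534 + 18.71·413 + 22.85·187 = 37900.38.
Deflator = Nominal/Real × 100 = 37478.15/37900.38 × 100 = 98.886.

98.89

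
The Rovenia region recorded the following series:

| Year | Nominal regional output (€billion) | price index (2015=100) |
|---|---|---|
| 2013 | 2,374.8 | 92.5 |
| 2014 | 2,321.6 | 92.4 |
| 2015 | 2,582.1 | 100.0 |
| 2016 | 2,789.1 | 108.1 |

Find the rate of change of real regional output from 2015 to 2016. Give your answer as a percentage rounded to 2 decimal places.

-0.08%

Real regional output 2015 = 2582.1/1.000 = 2582.10.
Real regional output 2016 = 2789.1/1.081 = 2580.11.
Change = 2580.11/2582.10 − 1 = -0.0008.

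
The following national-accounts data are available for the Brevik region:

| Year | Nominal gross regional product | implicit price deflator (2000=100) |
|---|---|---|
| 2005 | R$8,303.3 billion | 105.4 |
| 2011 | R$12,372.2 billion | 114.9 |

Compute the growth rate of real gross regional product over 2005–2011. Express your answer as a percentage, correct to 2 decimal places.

36.68%

Deflate each year: 2005 → 8303.3/1.054 = 7877.89; 2011 → 12372.2/1.149 = 10767.80.
So real gross regional product changed by 10767.80/7877.89 − 1 = 0.3668, i.e. 36.68%.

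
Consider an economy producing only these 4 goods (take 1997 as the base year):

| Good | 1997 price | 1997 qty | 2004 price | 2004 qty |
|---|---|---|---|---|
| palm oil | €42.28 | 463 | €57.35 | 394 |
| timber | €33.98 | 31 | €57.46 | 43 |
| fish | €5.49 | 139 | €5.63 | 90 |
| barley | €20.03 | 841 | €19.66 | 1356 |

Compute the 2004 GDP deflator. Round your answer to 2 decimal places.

Nominal GDP 2004 = 57.35·394 + 57.46·43 + 5.63·90 + 19.66·1356 = 52232.34.
Real GDP 2004 (at 1997 prices) = 42.28·394 + 33.98·43 + 5.49·90 + 20.03·1356 = 45774.24.
Deflator = Nominal/Real × 100 = 52232.34/45774.24 × 100 = 114.109.

114.11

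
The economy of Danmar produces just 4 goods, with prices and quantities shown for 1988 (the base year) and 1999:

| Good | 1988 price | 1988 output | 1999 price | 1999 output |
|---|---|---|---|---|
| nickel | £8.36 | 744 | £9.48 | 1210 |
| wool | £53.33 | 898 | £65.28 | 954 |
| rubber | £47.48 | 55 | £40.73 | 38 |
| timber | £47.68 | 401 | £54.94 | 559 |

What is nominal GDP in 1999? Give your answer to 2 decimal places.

Nominal GDP 1999 = Σ (p_1999 × q_1999) = 9.48·1210 + 65.28·954 + 40.73·38 + 54.94·559 = 106007.12.

£106007.12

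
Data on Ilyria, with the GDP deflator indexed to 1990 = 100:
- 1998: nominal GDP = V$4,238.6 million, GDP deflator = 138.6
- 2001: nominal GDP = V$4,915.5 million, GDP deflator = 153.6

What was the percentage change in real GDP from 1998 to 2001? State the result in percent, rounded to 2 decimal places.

4.64%

Real GDP 1998 = 4238.6 / 1.386 = 3058.15.
Real GDP 2001 = 4915.5 / 1.536 = 3200.20.
Real growth = 3200.20 / 3058.15 − 1 = 0.0464.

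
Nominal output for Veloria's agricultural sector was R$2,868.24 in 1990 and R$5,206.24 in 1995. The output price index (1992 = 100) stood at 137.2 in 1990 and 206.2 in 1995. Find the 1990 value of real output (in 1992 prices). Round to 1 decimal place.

Real output = Nominal / (output price index/100) = 2868.24 / 1.372 = 2090.55.

R$2,090.6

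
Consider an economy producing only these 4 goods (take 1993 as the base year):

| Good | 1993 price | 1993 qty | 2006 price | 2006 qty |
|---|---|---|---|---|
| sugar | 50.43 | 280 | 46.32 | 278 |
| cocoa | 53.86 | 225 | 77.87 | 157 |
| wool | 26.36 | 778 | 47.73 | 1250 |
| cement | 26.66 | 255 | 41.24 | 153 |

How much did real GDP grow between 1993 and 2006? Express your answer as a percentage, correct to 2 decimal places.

11.13%

Real GDP 1993 = Nominal GDP 1993 = 50.43·280 + 53.86·225 + 26.36·778 + 26.66·255 = 53545.28.
Real GDP 2006 (at 1993 prices) = 50.43·278 + 53.86·157 + 26.36·1250 + 26.66·153 = 59504.54.
Real growth = 59504.54/53545.28 − 1 = 0.1113.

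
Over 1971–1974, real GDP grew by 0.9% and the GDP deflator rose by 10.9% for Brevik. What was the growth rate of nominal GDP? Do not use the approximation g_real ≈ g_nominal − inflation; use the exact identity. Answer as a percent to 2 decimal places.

(1 + g_nom) = (1 + g_real)(1 + π) = 1.0090 × 1.1090 = 1.11898.

11.90%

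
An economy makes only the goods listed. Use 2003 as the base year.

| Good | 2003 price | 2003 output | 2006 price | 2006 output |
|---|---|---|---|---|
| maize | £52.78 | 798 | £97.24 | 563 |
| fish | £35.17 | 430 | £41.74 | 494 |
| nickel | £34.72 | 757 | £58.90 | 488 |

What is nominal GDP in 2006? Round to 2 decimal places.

Nominal GDP 2006 = Σ (p_2006 × q_2006) = 97.24·563 + 41.74·494 + 58.90·488 = 104108.88.

£104108.88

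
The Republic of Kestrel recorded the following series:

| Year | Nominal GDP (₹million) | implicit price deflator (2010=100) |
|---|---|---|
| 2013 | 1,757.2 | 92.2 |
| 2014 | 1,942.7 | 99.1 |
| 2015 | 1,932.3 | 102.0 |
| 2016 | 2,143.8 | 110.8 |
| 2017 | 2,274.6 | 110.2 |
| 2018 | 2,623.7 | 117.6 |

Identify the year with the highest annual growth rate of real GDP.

2014: real = 1942.7/0.991 = 1960.34; growth vs 2013 (1905.86) = 2.86%.
2015: real = 1932.3/1.020 = 1894.41; growth vs 2014 (1960.34) = -3.36%.
2016: real = 2143.8/1.108 = 1934.84; growth vs 2015 (1894.41) = 2.13%.
2017: real = 2274.6/1.102 = 2064.07; growth vs 2016 (1934.84) = 6.68%.
2018: real = 2623.7/1.176 = 2231.04; growth vs 2017 (2064.07) = 8.09%.

2018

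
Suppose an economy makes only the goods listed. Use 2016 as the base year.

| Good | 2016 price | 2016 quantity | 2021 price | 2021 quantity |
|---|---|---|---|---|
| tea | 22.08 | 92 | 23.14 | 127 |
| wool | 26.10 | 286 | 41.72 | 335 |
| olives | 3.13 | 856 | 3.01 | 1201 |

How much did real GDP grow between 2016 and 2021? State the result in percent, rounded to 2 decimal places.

25.72%

Real GDP 2016 = Nominal GDP 2016 = 22.08·92 + 26.10·286 + 3.13·856 = 12175.24.
Real GDP 2021 (at 2016 prices) = 22.08·127 + 26.10·335 + 3.13·1201 = 15306.79.
Real growth = 15306.79/12175.24 − 1 = 0.2572.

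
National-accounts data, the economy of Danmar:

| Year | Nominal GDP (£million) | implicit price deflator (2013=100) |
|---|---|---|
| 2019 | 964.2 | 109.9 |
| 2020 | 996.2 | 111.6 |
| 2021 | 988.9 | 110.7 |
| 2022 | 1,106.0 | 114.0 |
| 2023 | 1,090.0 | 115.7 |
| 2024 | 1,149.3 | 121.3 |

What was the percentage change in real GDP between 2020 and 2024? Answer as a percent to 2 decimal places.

Real GDP 2020 = 996.2/1.116 = 892.65.
Real GDP 2024 = 1149.3/1.213 = 947.49.
Change = 947.49/892.65 − 1 = 0.0614.

6.14%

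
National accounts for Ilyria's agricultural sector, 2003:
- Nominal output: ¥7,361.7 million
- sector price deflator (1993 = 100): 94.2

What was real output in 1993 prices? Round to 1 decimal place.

Real output = Nominal / (sector price deflator/100) = 7361.7 / 0.942 = 7814.97.

¥7,815.0 million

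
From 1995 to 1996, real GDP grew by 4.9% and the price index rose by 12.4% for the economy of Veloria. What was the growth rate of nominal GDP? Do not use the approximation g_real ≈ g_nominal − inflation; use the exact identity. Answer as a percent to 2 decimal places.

(1 + g_nom) = (1 + g_real)(1 + π) = 1.0490 × 1.1240 = 1.17908.

17.91%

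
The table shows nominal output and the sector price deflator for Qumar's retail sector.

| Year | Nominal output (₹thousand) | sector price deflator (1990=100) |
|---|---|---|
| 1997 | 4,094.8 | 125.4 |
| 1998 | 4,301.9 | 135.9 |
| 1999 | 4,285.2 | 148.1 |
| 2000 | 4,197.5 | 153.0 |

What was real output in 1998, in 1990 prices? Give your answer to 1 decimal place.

Real output 1998 = 4301.9 / 1.359 = 3165.49.

₹3,165.5 thousand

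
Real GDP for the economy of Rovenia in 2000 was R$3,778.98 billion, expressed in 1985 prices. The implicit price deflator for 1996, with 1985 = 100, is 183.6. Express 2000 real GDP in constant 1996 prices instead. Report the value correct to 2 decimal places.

R$6,938.21 billion

Real GDP in 1996 prices = Real GDP in 1985 prices × (P_1996/P_1985) = 3778.98 × 1.836 = 6938.21.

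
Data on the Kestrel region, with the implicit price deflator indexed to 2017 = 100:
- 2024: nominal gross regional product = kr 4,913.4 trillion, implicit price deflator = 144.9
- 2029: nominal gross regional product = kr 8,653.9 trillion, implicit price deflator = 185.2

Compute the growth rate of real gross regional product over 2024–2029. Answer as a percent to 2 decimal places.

Deflate each year: 2024 → 4913.4/1.449 = 3390.89; 2029 → 8653.9/1.852 = 4672.73.
So real gross regional product changed by 4672.73/3390.89 − 1 = 0.3780, i.e. 37.80%.

37.80%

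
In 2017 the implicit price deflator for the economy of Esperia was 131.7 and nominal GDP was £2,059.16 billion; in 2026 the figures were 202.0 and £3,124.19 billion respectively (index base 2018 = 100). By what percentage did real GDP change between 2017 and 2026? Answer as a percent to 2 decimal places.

Deflate each year: 2017 → 2059.16/1.317 = 1563.52; 2026 → 3124.19/2.020 = 1546.63.
So real GDP changed by 1546.63/1563.52 − 1 = -0.0108, i.e. -1.08%.

-1.08%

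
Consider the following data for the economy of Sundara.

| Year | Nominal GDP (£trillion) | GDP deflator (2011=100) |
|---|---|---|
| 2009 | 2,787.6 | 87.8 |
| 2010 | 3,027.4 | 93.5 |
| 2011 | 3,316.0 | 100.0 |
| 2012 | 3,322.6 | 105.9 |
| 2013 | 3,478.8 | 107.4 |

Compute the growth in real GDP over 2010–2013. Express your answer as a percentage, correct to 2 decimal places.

0.04%

Real GDP 2010 = 3027.4/0.935 = 3237.86.
Real GDP 2013 = 3478.8/1.074 = 3239.11.
Change = 3239.11/3237.86 − 1 = 0.0004.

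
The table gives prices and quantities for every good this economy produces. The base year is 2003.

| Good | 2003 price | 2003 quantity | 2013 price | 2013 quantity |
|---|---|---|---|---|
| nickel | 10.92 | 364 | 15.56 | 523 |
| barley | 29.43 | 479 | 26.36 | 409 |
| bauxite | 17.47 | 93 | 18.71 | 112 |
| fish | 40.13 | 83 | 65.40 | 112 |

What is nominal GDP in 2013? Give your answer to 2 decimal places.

28339.44

Nominal GDP 2013 = Σ (p_2013 × q_2013) = 15.56·523 + 26.36·409 + 18.71·112 + 65.40·112 = 28339.44.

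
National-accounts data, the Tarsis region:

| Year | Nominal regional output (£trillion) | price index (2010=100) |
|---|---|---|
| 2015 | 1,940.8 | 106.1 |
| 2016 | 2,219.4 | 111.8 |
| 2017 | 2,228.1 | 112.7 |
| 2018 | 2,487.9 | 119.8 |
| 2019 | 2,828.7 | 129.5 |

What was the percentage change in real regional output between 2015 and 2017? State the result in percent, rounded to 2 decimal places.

Real regional output 2015 = 1940.8/1.061 = 1829.22.
Real regional output 2017 = 2228.1/1.127 = 1977.02.
Change = 1977.02/1829.22 − 1 = 0.0808.

8.08%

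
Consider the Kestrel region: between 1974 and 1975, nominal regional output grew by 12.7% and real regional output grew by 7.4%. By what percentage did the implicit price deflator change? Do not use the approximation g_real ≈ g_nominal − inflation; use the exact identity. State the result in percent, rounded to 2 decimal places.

4.93%

(1 + g_nom) = (1 + g_real)(1 + π), so π = 1.1270 / 1.0740 − 1 = 0.04935.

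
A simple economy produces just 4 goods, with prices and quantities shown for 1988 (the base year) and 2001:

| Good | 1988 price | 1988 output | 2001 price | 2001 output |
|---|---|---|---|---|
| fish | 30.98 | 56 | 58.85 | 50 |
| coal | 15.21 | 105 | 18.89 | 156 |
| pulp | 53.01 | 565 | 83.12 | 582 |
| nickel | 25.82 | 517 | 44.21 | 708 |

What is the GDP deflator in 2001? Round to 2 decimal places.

161.28

Nominal GDP 2001 = 58.85·50 + 18.89·156 + 83.12·582 + 44.21·708 = 85565.86.
Real GDP 2001 (at 1988 prices) = 30.98·50 + 15.21·156 + 53.01·582 + 25.82·708 = 53054.14.
Deflator = Nominal/Real × 100 = 85565.86/53054.14 × 100 = 161.280.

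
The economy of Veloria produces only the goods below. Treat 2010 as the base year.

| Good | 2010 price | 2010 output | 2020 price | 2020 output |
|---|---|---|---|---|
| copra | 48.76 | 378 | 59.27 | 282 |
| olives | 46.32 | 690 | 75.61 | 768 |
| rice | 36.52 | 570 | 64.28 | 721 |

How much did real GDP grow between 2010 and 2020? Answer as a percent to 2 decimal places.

6.24%

Real GDP 2010 = Nominal GDP 2010 = 48.76·378 + 46.32·690 + 36.52·570 = 71208.48.
Real GDP 2020 (at 2010 prices) = 48.76·282 + 46.32·768 + 36.52·721 = 75655.00.
Real growth = 75655.00/71208.48 − 1 = 0.0624.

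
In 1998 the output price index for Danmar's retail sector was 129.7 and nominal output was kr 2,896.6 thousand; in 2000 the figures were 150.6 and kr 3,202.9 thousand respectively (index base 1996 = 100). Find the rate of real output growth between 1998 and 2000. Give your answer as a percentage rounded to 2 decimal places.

Real output 1998 = 2896.6 / 1.297 = 2233.31.
Real output 2000 = 3202.9 / 1.506 = 2126.76.
Real growth = 2126.76 / 2233.31 − 1 = -0.0477.

-4.77%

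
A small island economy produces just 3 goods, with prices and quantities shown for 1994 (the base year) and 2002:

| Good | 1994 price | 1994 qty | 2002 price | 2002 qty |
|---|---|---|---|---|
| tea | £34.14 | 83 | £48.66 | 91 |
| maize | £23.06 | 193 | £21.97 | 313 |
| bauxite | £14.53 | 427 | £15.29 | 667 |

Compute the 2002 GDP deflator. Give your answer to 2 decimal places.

107.43

Nominal GDP 2002 = 48.66·91 + 21.97·313 + 15.29·667 = 21503.10.
Real GDP 2002 (at 1994 prices) = 34.14·91 + 23.06·313 + 14.53·667 = 20016.03.
Deflator = Nominal/Real × 100 = 21503.10/20016.03 × 100 = 107.429.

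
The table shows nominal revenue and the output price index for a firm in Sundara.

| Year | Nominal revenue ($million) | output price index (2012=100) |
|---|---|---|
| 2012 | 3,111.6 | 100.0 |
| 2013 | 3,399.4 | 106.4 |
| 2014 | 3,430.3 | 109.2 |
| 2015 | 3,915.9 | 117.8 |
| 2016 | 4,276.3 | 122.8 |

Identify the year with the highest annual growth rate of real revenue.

2015

2013: real = 3399.4/1.064 = 3194.92; growth vs 2012 (3111.60) = 2.68%.
2014: real = 3430.3/1.092 = 3141.30; growth vs 2013 (3194.92) = -1.68%.
2015: real = 3915.9/1.178 = 3324.19; growth vs 2014 (3141.30) = 5.82%.
2016: real = 4276.3/1.228 = 3482.33; growth vs 2015 (3324.19) = 4.76%.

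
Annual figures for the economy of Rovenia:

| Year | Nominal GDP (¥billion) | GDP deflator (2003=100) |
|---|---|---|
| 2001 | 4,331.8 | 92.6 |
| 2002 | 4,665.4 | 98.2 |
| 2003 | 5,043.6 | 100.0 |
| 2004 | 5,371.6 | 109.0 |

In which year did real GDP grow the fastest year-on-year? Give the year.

2003

2002: real = 4665.4/0.982 = 4750.92; growth vs 2001 (4677.97) = 1.56%.
2003: real = 5043.6/1.000 = 5043.60; growth vs 2002 (4750.92) = 6.16%.
2004: real = 5371.6/1.090 = 4928.07; growth vs 2003 (5043.60) = -2.29%.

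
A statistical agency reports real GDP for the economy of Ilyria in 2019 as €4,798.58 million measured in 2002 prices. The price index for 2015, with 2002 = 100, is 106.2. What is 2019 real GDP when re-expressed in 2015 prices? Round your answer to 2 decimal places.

Real GDP in 2015 prices = Real GDP in 2002 prices × (P_2015/P_2002) = 4798.58 × 1.062 = 5096.09.

€5,096.09 million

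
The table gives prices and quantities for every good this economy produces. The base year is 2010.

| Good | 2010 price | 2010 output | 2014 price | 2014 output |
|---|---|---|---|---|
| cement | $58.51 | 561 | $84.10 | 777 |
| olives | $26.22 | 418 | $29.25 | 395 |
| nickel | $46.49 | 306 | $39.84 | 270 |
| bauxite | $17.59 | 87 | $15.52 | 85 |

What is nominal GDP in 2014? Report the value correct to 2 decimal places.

Nominal GDP 2014 = Σ (p_2014 × q_2014) = 84.10·777 + 29.25·395 + 39.84·270 + 15.52·85 = 88975.45.

$88975.45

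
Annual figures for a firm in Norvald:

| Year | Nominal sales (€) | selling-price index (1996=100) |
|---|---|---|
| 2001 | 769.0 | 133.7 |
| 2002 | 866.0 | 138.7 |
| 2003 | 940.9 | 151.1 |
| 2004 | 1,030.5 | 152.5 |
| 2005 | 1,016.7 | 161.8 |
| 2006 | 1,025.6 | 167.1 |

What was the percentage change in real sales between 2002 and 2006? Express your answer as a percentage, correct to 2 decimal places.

Real sales 2002 = 866.0/1.387 = 624.37.
Real sales 2006 = 1025.6/1.671 = 613.76.
Change = 613.76/624.37 − 1 = -0.0170.

-1.70%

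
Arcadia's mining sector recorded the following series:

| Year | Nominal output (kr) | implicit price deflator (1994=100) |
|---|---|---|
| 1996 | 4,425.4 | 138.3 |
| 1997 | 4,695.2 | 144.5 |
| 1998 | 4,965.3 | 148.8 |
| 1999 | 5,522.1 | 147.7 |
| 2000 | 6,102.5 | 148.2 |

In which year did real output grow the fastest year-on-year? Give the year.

1999

1997: real = 4695.2/1.445 = 3249.27; growth vs 1996 (3199.86) = 1.54%.
1998: real = 4965.3/1.488 = 3336.90; growth vs 1997 (3249.27) = 2.70%.
1999: real = 5522.1/1.477 = 3738.73; growth vs 1998 (3336.90) = 12.04%.
2000: real = 6102.5/1.482 = 4117.75; growth vs 1999 (3738.73) = 10.14%.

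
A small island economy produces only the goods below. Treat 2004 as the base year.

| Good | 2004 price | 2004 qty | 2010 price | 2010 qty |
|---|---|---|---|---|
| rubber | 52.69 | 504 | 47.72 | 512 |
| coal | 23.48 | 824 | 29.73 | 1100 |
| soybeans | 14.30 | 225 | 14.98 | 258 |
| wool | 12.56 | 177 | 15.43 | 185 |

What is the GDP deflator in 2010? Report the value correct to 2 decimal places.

Nominal GDP 2010 = 47.72·512 + 29.73·1100 + 14.98·258 + 15.43·185 = 63855.03.
Real GDP 2010 (at 2004 prices) = 52.69·512 + 23.48·1100 + 14.30·258 + 12.56·185 = 58818.28.
Deflator = Nominal/Real × 100 = 63855.03/58818.28 × 100 = 108.563.

108.56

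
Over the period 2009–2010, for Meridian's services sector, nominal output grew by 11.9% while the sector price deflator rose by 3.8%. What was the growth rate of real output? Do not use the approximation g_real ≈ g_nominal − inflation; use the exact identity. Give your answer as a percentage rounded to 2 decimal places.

(1 + g_nom) = (1 + g_real)(1 + π), so g_real = 1.1190 / 1.0380 − 1 = 0.07803.

7.80%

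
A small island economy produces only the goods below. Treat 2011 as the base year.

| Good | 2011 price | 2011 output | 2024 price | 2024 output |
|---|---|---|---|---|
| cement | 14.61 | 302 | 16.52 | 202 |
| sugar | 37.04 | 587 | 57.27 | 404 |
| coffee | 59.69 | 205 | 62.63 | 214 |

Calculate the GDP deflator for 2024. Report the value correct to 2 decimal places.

129.94

Nominal GDP 2024 = 16.52·202 + 57.27·404 + 62.63·214 = 39876.94.
Real GDP 2024 (at 2011 prices) = 14.61·202 + 37.04·404 + 59.69·214 = 30689.04.
Deflator = Nominal/Real × 100 = 39876.94/30689.04 × 100 = 129.939.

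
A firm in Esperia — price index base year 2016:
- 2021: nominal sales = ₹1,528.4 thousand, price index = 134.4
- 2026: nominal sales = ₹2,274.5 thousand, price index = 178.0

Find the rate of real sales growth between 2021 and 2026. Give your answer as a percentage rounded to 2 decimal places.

Real sales 2021 = 1528.4 / 1.344 = 1137.20.
Real sales 2026 = 2274.5 / 1.780 = 1277.81.
Real growth = 1277.81 / 1137.20 − 1 = 0.1236.

12.36%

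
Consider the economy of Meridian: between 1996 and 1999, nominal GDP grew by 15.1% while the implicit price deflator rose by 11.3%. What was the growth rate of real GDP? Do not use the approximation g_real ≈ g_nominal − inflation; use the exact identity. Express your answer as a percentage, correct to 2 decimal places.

3.41%

(1 + g_nom) = (1 + g_real)(1 + π), so g_real = 1.1510 / 1.1130 − 1 = 0.03414.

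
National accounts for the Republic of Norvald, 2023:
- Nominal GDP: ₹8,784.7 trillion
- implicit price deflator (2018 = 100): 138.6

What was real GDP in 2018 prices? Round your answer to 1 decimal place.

₹6,338.2 trillion

Real GDP = Nominal / (implicit price deflator/100) = 8784.7 / 1.386 = 6338.17.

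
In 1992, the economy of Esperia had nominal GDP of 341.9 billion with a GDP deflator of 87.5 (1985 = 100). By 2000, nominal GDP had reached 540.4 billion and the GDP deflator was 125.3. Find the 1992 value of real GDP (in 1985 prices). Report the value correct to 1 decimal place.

Real GDP = Nominal / (GDP deflator/100) = 341.9 / 0.875 = 390.74.

390.7 billion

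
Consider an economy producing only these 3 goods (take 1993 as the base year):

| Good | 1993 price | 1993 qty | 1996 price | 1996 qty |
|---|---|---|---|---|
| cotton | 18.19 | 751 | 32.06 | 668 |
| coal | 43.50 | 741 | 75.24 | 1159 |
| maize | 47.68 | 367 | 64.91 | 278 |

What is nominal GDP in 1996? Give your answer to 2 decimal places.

Nominal GDP 1996 = Σ (p_1996 × q_1996) = 32.06·668 + 75.24·1159 + 64.91·278 = 126664.22.

126664.22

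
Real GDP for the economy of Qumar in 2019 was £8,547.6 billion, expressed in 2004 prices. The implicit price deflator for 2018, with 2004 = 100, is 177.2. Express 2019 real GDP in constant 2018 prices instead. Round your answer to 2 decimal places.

Real GDP in 2018 prices = Real GDP in 2004 prices × (P_2018/P_2004) = 8547.6 × 1.772 = 15146.35.

£15,146.35 billion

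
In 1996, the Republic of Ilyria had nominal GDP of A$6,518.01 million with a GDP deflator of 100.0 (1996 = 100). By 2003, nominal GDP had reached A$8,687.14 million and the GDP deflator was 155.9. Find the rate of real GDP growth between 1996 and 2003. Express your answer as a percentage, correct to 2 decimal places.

-14.51%

Deflate each year: 1996 → 6518.01/1.000 = 6518.01; 2003 → 8687.14/1.559 = 5572.25.
So real GDP changed by 5572.25/6518.01 − 1 = -0.1451, i.e. -14.51%.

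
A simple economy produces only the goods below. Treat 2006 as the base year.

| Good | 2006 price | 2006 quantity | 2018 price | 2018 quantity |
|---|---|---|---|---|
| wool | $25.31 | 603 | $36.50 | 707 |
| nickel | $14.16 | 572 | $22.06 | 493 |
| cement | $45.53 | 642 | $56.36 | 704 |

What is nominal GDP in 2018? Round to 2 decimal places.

Nominal GDP 2018 = Σ (p_2018 × q_2018) = 36.50·707 + 22.06·493 + 56.36·704 = 76358.52.

$76358.52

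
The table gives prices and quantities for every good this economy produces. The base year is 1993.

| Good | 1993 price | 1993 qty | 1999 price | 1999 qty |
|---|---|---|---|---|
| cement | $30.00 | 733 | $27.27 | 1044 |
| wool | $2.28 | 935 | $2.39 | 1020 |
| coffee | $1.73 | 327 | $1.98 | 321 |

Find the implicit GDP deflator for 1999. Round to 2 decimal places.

Nominal GDP 1999 = 27.27·1044 + 2.39·1020 + 1.98·321 = 31543.26.
Real GDP 1999 (at 1993 prices) = 30.00·1044 + 2.28·1020 + 1.73·321 = 34200.93.
Deflator = Nominal/Real × 100 = 31543.26/34200.93 × 100 = 92.229.

92.23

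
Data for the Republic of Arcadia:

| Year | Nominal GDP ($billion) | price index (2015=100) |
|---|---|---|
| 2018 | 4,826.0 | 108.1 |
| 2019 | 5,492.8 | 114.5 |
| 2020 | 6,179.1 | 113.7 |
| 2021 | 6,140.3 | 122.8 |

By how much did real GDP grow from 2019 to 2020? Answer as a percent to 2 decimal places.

13.29%

Real GDP 2019 = 5492.8/1.145 = 4797.21.
Real GDP 2020 = 6179.1/1.137 = 5434.56.
Change = 5434.56/4797.21 − 1 = 0.1329.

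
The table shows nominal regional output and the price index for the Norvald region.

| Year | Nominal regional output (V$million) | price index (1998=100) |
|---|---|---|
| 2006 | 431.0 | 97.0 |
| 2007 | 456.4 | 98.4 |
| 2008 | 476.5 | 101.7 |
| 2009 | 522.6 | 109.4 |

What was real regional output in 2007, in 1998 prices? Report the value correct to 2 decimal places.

Real regional output 2007 = 456.4 / 0.984 = 463.82.

V$463.82 million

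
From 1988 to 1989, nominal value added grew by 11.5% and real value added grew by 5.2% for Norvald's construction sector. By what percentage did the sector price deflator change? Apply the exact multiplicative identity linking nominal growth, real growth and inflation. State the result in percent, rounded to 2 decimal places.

(1 + g_nom) = (1 + g_real)(1 + π), so π = 1.1150 / 1.0520 − 1 = 0.05989.

5.99%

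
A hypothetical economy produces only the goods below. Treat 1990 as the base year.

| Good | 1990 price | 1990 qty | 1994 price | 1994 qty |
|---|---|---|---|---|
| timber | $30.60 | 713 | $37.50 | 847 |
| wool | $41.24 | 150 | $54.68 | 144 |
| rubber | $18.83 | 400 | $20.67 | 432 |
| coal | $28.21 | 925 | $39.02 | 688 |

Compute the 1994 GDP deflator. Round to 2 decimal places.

Nominal GDP 1994 = 37.50·847 + 54.68·144 + 20.67·432 + 39.02·688 = 75411.62.
Real GDP 1994 (at 1990 prices) = 30.60·847 + 41.24·144 + 18.83·432 + 28.21·688 = 59399.80.
Deflator = Nominal/Real × 100 = 75411.62/59399.80 × 100 = 126.956.

126.96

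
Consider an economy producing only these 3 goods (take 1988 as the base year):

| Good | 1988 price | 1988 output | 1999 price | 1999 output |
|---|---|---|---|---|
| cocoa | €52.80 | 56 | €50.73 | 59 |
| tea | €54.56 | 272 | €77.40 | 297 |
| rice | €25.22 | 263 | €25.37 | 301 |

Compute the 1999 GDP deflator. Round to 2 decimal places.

124.92

Nominal GDP 1999 = 50.73·59 + 77.40·297 + 25.37·301 = 33617.24.
Real GDP 1999 (at 1988 prices) = 52.80·59 + 54.56·297 + 25.22·301 = 26910.74.
Deflator = Nominal/Real × 100 = 33617.24/26910.74 × 100 = 124.921.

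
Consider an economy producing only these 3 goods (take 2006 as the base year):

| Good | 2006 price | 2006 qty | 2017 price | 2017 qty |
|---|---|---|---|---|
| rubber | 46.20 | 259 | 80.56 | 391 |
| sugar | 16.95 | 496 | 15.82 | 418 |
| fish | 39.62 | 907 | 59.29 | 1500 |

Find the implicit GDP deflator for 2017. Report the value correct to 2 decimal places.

Nominal GDP 2017 = 80.56·391 + 15.82·418 + 59.29·1500 = 127046.72.
Real GDP 2017 (at 2006 prices) = 46.20·391 + 16.95·418 + 39.62·1500 = 84579.30.
Deflator = Nominal/Real × 100 = 127046.72/84579.30 × 100 = 150.210.

150.21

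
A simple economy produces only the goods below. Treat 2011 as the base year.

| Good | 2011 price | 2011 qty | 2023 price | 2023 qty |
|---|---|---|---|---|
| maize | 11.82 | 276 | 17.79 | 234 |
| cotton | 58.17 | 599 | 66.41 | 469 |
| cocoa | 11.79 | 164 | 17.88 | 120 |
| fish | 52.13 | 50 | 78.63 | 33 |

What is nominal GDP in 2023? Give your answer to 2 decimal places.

Nominal GDP 2023 = Σ (p_2023 × q_2023) = 17.79·234 + 66.41·469 + 17.88·120 + 78.63·33 = 40049.54.

40049.54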